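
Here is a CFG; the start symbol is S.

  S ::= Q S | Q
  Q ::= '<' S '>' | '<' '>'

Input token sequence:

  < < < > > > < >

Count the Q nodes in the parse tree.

4

[S [Q < [S [Q < [S [Q < >]] >]] >] [S [Q < >]]]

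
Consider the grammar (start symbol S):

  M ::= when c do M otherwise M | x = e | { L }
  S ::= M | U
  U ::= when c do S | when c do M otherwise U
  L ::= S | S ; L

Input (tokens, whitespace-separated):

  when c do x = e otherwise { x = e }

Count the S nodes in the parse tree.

[S [M when c do [M x = e] otherwise [M { [L [S [M x = e]]] }]]]

2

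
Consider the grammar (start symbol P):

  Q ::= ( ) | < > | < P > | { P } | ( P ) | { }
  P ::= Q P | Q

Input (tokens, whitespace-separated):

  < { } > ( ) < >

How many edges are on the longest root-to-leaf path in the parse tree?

4

[P [Q < [P [Q { }]] >] [P [Q ( )] [P [Q < >]]]]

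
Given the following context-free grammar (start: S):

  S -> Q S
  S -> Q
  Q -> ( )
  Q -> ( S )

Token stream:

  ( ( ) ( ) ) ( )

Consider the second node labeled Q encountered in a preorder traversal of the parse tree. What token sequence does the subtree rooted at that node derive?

[S [Q ( [S [Q ( )] [S [Q ( )]]] )] [S [Q ( )]]]

( )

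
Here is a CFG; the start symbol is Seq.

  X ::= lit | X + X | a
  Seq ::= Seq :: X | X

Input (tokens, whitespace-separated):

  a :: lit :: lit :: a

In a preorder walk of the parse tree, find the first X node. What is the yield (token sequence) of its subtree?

[Seq [Seq [Seq [Seq [X a]] :: [X lit]] :: [X lit]] :: [X a]]

a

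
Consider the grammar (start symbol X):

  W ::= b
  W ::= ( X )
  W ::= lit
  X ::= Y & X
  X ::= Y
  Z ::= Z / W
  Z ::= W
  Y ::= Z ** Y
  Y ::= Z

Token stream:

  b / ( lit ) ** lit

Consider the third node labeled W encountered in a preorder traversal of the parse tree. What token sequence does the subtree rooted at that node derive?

[X [Y [Z [Z [W b]] / [W ( [X [Y [Z [W lit]]]] )]] ** [Y [Z [W lit]]]]]

lit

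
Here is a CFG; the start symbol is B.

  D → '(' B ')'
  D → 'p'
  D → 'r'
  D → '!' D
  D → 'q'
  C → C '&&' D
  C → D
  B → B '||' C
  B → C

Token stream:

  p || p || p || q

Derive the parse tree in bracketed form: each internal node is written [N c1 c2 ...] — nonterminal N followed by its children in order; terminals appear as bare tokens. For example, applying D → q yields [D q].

B
B || C
B || C || C
B || C || C || C
C || C || C || C
D || C || C || C
p || C || C || C
p || D || C || C
p || p || C || C
p || p || D || C
p || p || p || C
p || p || p || D
p || p || p || q

[B [B [B [B [C [D p]]] || [C [D p]]] || [C [D p]]] || [C [D q]]]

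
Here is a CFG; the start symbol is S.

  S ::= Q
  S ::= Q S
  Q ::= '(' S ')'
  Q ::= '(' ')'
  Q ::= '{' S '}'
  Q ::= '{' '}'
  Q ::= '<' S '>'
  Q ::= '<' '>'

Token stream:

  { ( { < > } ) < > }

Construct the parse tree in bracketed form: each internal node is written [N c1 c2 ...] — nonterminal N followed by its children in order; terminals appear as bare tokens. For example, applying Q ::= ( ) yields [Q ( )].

S
Q
{ S }
{ Q S }
{ ( S ) S }
{ ( Q ) S }
{ ( { S } ) S }
{ ( { Q } ) S }
{ ( { < > } ) S }
{ ( { < > } ) Q }
{ ( { < > } ) < > }

[S [Q { [S [Q ( [S [Q { [S [Q < >]] }]] )] [S [Q < >]]] }]]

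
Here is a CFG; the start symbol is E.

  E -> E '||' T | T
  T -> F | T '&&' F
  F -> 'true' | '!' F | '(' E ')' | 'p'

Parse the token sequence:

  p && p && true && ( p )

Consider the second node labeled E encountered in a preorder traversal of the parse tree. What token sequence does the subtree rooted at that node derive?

[E [T [T [T [T [F p]] && [F p]] && [F true]] && [F ( [E [T [F p]]] )]]]

p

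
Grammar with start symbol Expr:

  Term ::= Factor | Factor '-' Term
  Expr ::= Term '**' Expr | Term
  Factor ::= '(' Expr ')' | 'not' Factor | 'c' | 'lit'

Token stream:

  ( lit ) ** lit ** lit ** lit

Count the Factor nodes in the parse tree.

5

[Expr [Term [Factor ( [Expr [Term [Factor lit]]] )]] ** [Expr [Term [Factor lit]] ** [Expr [Term [Factor lit]] ** [Expr [Term [Factor lit]]]]]]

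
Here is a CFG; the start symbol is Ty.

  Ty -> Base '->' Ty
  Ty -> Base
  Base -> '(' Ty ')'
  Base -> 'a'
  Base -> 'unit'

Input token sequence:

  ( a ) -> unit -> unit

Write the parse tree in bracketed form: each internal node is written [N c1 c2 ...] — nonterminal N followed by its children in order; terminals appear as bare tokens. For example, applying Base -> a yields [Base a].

[Ty [Base ( [Ty [Base a]] )] -> [Ty [Base unit] -> [Ty [Base unit]]]]

Ty
Base -> Ty
( Ty ) -> Ty
( Base ) -> Ty
( a ) -> Ty
( a ) -> Base -> Ty
( a ) -> unit -> Ty
( a ) -> unit -> Base
( a ) -> unit -> unit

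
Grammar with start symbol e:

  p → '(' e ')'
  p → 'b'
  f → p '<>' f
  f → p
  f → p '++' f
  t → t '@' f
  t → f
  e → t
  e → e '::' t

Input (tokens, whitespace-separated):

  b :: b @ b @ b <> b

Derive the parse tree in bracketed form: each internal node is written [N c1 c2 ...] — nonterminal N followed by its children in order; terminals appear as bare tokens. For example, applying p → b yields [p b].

[e [e [t [f [p b]]]] :: [t [t [t [f [p b]]] @ [f [p b]]] @ [f [p b] <> [f [p b]]]]]

e
e :: t
t :: t
f :: t
p :: t
b :: t
b :: t @ f
b :: t @ f @ f
b :: f @ f @ f
b :: p @ f @ f
b :: b @ f @ f
b :: b @ p @ f
b :: b @ b @ f
b :: b @ b @ p <> f
b :: b @ b @ b <> f
b :: b @ b @ b <> p
b :: b @ b @ b <> b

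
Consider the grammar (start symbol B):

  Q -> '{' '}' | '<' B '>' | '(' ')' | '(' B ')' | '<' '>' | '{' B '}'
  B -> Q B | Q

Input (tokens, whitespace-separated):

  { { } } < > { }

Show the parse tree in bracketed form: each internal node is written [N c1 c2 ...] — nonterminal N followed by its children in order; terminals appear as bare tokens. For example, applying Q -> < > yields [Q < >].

B
Q B
{ B } B
{ Q } B
{ { } } B
{ { } } Q B
{ { } } < > B
{ { } } < > Q
{ { } } < > { }

[B [Q { [B [Q { }]] }] [B [Q < >] [B [Q { }]]]]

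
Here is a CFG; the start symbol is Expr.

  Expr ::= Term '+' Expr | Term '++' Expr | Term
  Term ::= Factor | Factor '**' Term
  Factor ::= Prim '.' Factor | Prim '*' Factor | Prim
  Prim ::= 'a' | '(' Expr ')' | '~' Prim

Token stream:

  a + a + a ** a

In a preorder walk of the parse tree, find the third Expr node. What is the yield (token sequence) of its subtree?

a ** a

[Expr [Term [Factor [Prim a]]] + [Expr [Term [Factor [Prim a]]] + [Expr [Term [Factor [Prim a]] ** [Term [Factor [Prim a]]]]]]]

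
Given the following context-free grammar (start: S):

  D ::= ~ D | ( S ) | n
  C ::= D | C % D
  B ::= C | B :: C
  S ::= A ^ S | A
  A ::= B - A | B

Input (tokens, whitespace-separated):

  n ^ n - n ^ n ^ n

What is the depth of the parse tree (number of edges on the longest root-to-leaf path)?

[S [A [B [C [D n]]]] ^ [S [A [B [C [D n]]] - [A [B [C [D n]]]]] ^ [S [A [B [C [D n]]]] ^ [S [A [B [C [D n]]]]]]]]

8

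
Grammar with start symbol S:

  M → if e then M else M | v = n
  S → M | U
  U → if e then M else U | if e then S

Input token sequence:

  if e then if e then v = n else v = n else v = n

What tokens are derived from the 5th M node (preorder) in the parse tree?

[S [M if e then [M if e then [M v = n] else [M v = n]] else [M v = n]]]

v = n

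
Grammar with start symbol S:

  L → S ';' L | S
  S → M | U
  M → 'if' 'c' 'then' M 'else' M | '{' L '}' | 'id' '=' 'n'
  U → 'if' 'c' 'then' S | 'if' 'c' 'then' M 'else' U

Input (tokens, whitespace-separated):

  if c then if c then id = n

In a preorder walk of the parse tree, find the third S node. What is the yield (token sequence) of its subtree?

[S [U if c then [S [U if c then [S [M id = n]]]]]]

id = n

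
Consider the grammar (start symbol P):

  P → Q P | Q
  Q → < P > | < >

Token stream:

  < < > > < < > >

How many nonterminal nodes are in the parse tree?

[P [Q < [P [Q < >]] >] [P [Q < [P [Q < >]] >]]]

8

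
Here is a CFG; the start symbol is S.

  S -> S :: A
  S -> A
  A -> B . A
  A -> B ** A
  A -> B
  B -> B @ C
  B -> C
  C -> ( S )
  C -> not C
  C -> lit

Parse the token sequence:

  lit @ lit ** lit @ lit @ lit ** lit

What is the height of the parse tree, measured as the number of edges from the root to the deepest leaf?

7

[S [A [B [B [C lit]] @ [C lit]] ** [A [B [B [B [C lit]] @ [C lit]] @ [C lit]] ** [A [B [C lit]]]]]]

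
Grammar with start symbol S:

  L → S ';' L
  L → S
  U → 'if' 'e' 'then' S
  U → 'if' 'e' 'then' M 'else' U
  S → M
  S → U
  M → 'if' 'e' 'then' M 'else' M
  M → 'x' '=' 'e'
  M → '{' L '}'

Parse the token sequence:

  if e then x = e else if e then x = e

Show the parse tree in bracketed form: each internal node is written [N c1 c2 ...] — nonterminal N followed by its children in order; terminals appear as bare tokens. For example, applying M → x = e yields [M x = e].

S
U
if e then M else U
if e then x = e else U
if e then x = e else if e then S
if e then x = e else if e then M
if e then x = e else if e then x = e

[S [U if e then [M x = e] else [U if e then [S [M x = e]]]]]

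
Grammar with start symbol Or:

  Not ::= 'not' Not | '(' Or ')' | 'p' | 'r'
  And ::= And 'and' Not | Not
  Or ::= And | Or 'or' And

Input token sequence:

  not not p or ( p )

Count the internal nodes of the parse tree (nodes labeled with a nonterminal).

[Or [Or [And [Not not [Not not [Not p]]]]] or [And [Not ( [Or [And [Not p]]] )]]]

11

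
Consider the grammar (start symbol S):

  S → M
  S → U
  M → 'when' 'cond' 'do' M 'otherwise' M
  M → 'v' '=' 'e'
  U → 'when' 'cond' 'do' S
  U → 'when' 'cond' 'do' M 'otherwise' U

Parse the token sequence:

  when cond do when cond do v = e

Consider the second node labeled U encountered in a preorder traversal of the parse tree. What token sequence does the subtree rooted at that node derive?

when cond do v = e

[S [U when cond do [S [U when cond do [S [M v = e]]]]]]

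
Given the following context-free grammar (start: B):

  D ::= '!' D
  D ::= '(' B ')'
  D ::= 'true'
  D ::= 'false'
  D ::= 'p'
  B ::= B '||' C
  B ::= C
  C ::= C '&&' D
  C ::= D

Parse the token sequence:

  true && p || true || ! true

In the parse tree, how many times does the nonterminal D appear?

[B [B [B [C [C [D true]] && [D p]]] || [C [D true]]] || [C [D ! [D true]]]]

5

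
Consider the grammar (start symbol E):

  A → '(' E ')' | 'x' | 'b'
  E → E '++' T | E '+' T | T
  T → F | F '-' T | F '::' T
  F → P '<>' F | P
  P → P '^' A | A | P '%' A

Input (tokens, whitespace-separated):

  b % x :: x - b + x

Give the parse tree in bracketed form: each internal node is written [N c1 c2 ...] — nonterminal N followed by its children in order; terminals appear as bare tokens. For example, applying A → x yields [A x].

[E [E [T [F [P [P [A b]] % [A x]]] :: [T [F [P [A x]]] - [T [F [P [A b]]]]]]] + [T [F [P [A x]]]]]

E
E + T
T + T
F :: T + T
P :: T + T
P % A :: T + T
A % A :: T + T
b % A :: T + T
b % x :: T + T
b % x :: F - T + T
b % x :: P - T + T
b % x :: A - T + T
b % x :: x - T + T
b % x :: x - F + T
b % x :: x - P + T
b % x :: x - A + T
b % x :: x - b + T
b % x :: x - b + F
b % x :: x - b + P
b % x :: x - b + A
b % x :: x - b + x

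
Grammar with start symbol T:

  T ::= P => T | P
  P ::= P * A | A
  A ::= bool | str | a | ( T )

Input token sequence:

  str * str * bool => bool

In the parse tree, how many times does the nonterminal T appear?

[T [P [P [P [A str]] * [A str]] * [A bool]] => [T [P [A bool]]]]

2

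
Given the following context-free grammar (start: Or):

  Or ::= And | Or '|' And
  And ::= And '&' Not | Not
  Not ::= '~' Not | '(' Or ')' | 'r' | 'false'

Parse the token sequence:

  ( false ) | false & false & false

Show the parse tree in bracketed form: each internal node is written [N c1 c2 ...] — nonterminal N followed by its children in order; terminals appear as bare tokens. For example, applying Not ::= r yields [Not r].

[Or [Or [And [Not ( [Or [And [Not false]]] )]]] | [And [And [And [Not false]] & [Not false]] & [Not false]]]

Or
Or | And
And | And
Not | And
( Or ) | And
( And ) | And
( Not ) | And
( false ) | And
( false ) | And & Not
( false ) | And & Not & Not
( false ) | Not & Not & Not
( false ) | false & Not & Not
( false ) | false & false & Not
( false ) | false & false & false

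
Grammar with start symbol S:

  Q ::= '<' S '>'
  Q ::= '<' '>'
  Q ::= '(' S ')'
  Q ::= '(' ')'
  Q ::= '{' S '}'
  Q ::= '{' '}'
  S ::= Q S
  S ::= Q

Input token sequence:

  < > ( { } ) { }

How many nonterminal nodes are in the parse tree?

[S [Q < >] [S [Q ( [S [Q { }]] )] [S [Q { }]]]]

8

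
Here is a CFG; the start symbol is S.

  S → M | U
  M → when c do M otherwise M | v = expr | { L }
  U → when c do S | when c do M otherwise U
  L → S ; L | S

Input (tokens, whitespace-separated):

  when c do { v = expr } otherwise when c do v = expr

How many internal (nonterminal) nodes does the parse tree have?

9

[S [U when c do [M { [L [S [M v = expr]]] }] otherwise [U when c do [S [M v = expr]]]]]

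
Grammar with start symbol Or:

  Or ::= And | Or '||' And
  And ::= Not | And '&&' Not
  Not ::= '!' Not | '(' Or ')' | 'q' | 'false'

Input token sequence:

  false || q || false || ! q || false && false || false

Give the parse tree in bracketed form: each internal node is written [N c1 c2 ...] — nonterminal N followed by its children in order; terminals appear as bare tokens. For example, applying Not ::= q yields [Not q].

Or
Or || And
Or || And || And
Or || And || And || And
Or || And || And || And || And
Or || And || And || And || And || And
And || And || And || And || And || And
Not || And || And || And || And || And
false || And || And || And || And || And
false || Not || And || And || And || And
false || q || And || And || And || And
false || q || Not || And || And || And
false || q || false || And || And || And
false || q || false || Not || And || And
false || q || false || ! Not || And || And
false || q || false || ! q || And || And
false || q || false || ! q || And && Not || And
false || q || false || ! q || Not && Not || And
false || q || false || ! q || false && Not || And
false || q || false || ! q || false && false || And
false || q || false || ! q || false && false || Not
false || q || false || ! q || false && false || false

[Or [Or [Or [Or [Or [Or [And [Not false]]] || [And [Not q]]] || [And [Not false]]] || [And [Not ! [Not q]]]] || [And [And [Not false]] && [Not false]]] || [And [Not false]]]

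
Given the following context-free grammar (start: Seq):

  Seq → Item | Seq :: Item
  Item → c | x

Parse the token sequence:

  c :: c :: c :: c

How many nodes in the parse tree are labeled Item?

[Seq [Seq [Seq [Seq [Item c]] :: [Item c]] :: [Item c]] :: [Item c]]

4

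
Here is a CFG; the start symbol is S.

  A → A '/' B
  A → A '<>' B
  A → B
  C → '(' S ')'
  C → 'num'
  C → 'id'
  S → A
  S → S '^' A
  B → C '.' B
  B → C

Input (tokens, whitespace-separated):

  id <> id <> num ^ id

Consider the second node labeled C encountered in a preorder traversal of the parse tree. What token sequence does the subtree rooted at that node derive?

id

[S [S [A [A [A [B [C id]]] <> [B [C id]]] <> [B [C num]]]] ^ [A [B [C id]]]]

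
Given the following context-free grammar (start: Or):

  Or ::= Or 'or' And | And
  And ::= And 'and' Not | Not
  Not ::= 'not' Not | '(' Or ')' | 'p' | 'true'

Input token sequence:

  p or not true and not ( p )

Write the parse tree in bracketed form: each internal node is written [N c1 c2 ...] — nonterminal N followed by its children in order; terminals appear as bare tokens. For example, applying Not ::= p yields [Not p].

[Or [Or [And [Not p]]] or [And [And [Not not [Not true]]] and [Not not [Not ( [Or [And [Not p]]] )]]]]

Or
Or or And
And or And
Not or And
p or And
p or And and Not
p or Not and Not
p or not Not and Not
p or not true and Not
p or not true and not Not
p or not true and not ( Or )
p or not true and not ( And )
p or not true and not ( Not )
p or not true and not ( p )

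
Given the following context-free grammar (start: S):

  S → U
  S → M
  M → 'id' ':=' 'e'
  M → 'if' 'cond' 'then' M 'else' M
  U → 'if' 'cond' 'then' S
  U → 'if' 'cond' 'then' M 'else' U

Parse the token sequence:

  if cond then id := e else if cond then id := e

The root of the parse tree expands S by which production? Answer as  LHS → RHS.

[S [U if cond then [M id := e] else [U if cond then [S [M id := e]]]]]

S → U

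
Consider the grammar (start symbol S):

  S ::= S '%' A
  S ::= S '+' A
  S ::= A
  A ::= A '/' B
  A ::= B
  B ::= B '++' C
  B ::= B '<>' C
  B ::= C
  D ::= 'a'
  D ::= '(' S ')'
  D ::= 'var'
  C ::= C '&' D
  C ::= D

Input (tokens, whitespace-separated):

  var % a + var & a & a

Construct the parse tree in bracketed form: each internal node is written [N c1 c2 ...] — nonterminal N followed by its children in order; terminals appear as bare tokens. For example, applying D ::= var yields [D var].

[S [S [S [A [B [C [D var]]]]] % [A [B [C [D a]]]]] + [A [B [C [C [C [D var]] & [D a]] & [D a]]]]]

S
S + A
S % A + A
A % A + A
B % A + A
C % A + A
D % A + A
var % A + A
var % B + A
var % C + A
var % D + A
var % a + A
var % a + B
var % a + C
var % a + C & D
var % a + C & D & D
var % a + D & D & D
var % a + var & D & D
var % a + var & a & D
var % a + var & a & a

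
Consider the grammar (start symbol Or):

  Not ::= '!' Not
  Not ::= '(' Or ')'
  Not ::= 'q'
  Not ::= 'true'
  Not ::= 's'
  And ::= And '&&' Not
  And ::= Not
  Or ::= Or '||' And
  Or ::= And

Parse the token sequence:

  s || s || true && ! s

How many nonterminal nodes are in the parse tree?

12

[Or [Or [Or [And [Not s]]] || [And [Not s]]] || [And [And [Not true]] && [Not ! [Not s]]]]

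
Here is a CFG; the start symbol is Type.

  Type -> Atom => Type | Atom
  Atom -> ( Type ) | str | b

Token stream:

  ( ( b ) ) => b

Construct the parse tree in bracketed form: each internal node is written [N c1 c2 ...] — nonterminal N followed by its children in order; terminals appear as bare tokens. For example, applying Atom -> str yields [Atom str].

Type
Atom => Type
( Type ) => Type
( Atom ) => Type
( ( Type ) ) => Type
( ( Atom ) ) => Type
( ( b ) ) => Type
( ( b ) ) => Atom
( ( b ) ) => b

[Type [Atom ( [Type [Atom ( [Type [Atom b]] )]] )] => [Type [Atom b]]]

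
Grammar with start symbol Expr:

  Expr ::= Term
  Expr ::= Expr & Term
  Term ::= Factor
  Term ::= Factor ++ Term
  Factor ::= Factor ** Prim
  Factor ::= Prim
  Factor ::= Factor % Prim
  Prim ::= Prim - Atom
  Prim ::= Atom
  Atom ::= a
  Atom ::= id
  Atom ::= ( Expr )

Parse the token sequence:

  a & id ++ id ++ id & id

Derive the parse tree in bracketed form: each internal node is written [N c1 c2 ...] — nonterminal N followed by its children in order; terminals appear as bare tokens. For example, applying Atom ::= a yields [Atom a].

Expr
Expr & Term
Expr & Term & Term
Term & Term & Term
Factor & Term & Term
Prim & Term & Term
Atom & Term & Term
a & Term & Term
a & Factor ++ Term & Term
a & Prim ++ Term & Term
a & Atom ++ Term & Term
a & id ++ Term & Term
a & id ++ Factor ++ Term & Term
a & id ++ Prim ++ Term & Term
a & id ++ Atom ++ Term & Term
a & id ++ id ++ Term & Term
a & id ++ id ++ Factor & Term
a & id ++ id ++ Prim & Term
a & id ++ id ++ Atom & Term
a & id ++ id ++ id & Term
a & id ++ id ++ id & Factor
a & id ++ id ++ id & Prim
a & id ++ id ++ id & Atom
a & id ++ id ++ id & id

[Expr [Expr [Expr [Term [Factor [Prim [Atom a]]]]] & [Term [Factor [Prim [Atom id]]] ++ [Term [Factor [Prim [Atom id]]] ++ [Term [Factor [Prim [Atom id]]]]]]] & [Term [Factor [Prim [Atom id]]]]]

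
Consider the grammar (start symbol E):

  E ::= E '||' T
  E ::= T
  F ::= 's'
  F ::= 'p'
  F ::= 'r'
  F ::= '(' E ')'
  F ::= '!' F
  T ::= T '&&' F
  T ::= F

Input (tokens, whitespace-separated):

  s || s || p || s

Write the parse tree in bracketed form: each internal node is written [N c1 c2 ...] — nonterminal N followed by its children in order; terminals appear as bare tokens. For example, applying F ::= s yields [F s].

[E [E [E [E [T [F s]]] || [T [F s]]] || [T [F p]]] || [T [F s]]]

E
E || T
E || T || T
E || T || T || T
T || T || T || T
F || T || T || T
s || T || T || T
s || F || T || T
s || s || T || T
s || s || F || T
s || s || p || T
s || s || p || F
s || s || p || s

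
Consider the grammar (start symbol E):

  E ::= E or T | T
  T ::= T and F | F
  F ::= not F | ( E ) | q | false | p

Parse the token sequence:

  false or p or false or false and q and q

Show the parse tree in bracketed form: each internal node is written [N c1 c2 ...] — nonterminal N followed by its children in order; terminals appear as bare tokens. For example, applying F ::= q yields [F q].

[E [E [E [E [T [F false]]] or [T [F p]]] or [T [F false]]] or [T [T [T [F false]] and [F q]] and [F q]]]

E
E or T
E or T or T
E or T or T or T
T or T or T or T
F or T or T or T
false or T or T or T
false or F or T or T
false or p or T or T
false or p or F or T
false or p or false or T
false or p or false or T and F
false or p or false or T and F and F
false or p or false or F and F and F
false or p or false or false and F and F
false or p or false or false and q and F
false or p or false or false and q and q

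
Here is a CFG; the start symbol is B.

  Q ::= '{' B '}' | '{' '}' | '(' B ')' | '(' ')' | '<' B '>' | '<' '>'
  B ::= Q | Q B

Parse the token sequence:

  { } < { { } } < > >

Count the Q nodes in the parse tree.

5

[B [Q { }] [B [Q < [B [Q { [B [Q { }]] }] [B [Q < >]]] >]]]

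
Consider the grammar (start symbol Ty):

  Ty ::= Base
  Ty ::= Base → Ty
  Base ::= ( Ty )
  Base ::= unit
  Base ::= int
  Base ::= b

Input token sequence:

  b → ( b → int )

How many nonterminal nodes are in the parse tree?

[Ty [Base b] → [Ty [Base ( [Ty [Base b] → [Ty [Base int]]] )]]]

8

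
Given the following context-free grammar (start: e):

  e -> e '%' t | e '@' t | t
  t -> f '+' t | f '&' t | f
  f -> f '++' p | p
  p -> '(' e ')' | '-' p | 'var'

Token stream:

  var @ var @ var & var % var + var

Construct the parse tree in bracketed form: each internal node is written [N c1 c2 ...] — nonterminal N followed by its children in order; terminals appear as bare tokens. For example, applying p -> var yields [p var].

e
e % t
e @ t % t
e @ t @ t % t
t @ t @ t % t
f @ t @ t % t
p @ t @ t % t
var @ t @ t % t
var @ f @ t % t
var @ p @ t % t
var @ var @ t % t
var @ var @ f & t % t
var @ var @ p & t % t
var @ var @ var & t % t
var @ var @ var & f % t
var @ var @ var & p % t
var @ var @ var & var % t
var @ var @ var & var % f + t
var @ var @ var & var % p + t
var @ var @ var & var % var + t
var @ var @ var & var % var + f
var @ var @ var & var % var + p
var @ var @ var & var % var + var

[e [e [e [e [t [f [p var]]]] @ [t [f [p var]]]] @ [t [f [p var]] & [t [f [p var]]]]] % [t [f [p var]] + [t [f [p var]]]]]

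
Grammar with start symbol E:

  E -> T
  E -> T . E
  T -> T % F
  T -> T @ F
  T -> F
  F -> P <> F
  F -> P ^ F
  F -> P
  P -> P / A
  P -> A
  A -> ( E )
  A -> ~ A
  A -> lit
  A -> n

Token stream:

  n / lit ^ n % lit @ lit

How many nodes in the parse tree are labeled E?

1

[E [T [T [T [F [P [P [A n]] / [A lit]] ^ [F [P [A n]]]]] % [F [P [A lit]]]] @ [F [P [A lit]]]]]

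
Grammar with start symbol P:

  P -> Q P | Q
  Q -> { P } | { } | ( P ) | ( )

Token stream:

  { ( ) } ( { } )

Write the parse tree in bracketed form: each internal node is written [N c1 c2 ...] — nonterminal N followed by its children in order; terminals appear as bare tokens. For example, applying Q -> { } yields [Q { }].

P
Q P
{ P } P
{ Q } P
{ ( ) } P
{ ( ) } Q
{ ( ) } ( P )
{ ( ) } ( Q )
{ ( ) } ( { } )

[P [Q { [P [Q ( )]] }] [P [Q ( [P [Q { }]] )]]]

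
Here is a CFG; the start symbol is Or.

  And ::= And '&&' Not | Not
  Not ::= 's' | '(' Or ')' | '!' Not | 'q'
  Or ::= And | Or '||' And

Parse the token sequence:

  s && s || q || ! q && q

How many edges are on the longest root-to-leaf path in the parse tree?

6

[Or [Or [Or [And [And [Not s]] && [Not s]]] || [And [Not q]]] || [And [And [Not ! [Not q]]] && [Not q]]]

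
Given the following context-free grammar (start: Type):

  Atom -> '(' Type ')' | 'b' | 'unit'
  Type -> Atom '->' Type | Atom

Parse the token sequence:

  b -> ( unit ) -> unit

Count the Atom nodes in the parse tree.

[Type [Atom b] -> [Type [Atom ( [Type [Atom unit]] )] -> [Type [Atom unit]]]]

4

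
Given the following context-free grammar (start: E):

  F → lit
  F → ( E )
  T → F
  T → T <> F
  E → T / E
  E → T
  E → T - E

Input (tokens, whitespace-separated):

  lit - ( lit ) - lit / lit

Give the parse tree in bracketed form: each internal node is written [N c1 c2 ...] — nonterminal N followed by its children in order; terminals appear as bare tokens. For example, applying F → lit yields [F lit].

[E [T [F lit]] - [E [T [F ( [E [T [F lit]]] )]] - [E [T [F lit]] / [E [T [F lit]]]]]]

E
T - E
F - E
lit - E
lit - T - E
lit - F - E
lit - ( E ) - E
lit - ( T ) - E
lit - ( F ) - E
lit - ( lit ) - E
lit - ( lit ) - T / E
lit - ( lit ) - F / E
lit - ( lit ) - lit / E
lit - ( lit ) - lit / T
lit - ( lit ) - lit / F
lit - ( lit ) - lit / lit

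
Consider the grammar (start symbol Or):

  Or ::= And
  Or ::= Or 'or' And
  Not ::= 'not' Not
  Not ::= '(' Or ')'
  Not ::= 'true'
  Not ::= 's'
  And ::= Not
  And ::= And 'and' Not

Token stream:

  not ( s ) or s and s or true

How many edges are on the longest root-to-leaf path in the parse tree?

9

[Or [Or [Or [And [Not not [Not ( [Or [And [Not s]]] )]]]] or [And [And [Not s]] and [Not s]]] or [And [Not true]]]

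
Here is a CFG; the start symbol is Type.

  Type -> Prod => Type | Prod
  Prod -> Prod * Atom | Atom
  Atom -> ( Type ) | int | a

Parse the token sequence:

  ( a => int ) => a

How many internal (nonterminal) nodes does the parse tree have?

[Type [Prod [Atom ( [Type [Prod [Atom a]] => [Type [Prod [Atom int]]]] )]] => [Type [Prod [Atom a]]]]

12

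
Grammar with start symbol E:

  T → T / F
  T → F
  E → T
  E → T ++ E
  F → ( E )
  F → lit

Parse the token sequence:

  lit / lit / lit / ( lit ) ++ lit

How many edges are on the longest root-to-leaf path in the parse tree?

[E [T [T [T [T [F lit]] / [F lit]] / [F lit]] / [F ( [E [T [F lit]]] )]] ++ [E [T [F lit]]]]

6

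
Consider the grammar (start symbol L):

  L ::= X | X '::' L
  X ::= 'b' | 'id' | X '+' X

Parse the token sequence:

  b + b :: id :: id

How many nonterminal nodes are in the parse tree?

[L [X [X b] + [X b]] :: [L [X id] :: [L [X id]]]]

8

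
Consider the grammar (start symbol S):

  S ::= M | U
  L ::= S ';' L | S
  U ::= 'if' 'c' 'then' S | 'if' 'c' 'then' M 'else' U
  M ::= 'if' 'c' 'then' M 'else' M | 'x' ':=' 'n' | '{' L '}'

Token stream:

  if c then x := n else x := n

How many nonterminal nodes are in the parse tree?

[S [M if c then [M x := n] else [M x := n]]]

4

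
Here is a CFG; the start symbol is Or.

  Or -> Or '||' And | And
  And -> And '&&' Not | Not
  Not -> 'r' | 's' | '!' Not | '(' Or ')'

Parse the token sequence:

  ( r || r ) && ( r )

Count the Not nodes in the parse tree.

5

[Or [And [And [Not ( [Or [Or [And [Not r]]] || [And [Not r]]] )]] && [Not ( [Or [And [Not r]]] )]]]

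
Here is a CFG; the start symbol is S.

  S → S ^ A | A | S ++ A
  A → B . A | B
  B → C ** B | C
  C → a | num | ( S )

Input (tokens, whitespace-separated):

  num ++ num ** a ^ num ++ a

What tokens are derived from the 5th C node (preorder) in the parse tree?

a

[S [S [S [S [A [B [C num]]]] ++ [A [B [C num] ** [B [C a]]]]] ^ [A [B [C num]]]] ++ [A [B [C a]]]]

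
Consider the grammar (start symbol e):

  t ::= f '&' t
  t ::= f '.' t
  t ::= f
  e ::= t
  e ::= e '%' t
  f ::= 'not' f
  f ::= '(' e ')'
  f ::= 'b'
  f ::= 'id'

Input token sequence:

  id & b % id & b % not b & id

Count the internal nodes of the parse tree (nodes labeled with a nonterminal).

16

[e [e [e [t [f id] & [t [f b]]]] % [t [f id] & [t [f b]]]] % [t [f not [f b]] & [t [f id]]]]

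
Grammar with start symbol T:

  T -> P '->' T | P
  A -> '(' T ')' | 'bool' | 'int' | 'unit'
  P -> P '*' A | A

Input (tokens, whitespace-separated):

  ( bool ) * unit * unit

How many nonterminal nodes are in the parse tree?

10

[T [P [P [P [A ( [T [P [A bool]]] )]] * [A unit]] * [A unit]]]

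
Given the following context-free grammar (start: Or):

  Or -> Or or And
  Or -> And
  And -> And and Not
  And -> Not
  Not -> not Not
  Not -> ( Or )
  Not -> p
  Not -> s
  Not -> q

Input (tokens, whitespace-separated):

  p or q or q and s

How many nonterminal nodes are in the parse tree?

[Or [Or [Or [And [Not p]]] or [And [Not q]]] or [And [And [Not q]] and [Not s]]]

11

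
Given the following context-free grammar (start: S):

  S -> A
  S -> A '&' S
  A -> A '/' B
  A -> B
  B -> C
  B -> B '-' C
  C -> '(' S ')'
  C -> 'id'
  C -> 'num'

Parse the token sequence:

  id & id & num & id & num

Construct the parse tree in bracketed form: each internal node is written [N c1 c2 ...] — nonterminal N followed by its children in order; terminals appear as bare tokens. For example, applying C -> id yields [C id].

S
A & S
B & S
C & S
id & S
id & A & S
id & B & S
id & C & S
id & id & S
id & id & A & S
id & id & B & S
id & id & C & S
id & id & num & S
id & id & num & A & S
id & id & num & B & S
id & id & num & C & S
id & id & num & id & S
id & id & num & id & A
id & id & num & id & B
id & id & num & id & C
id & id & num & id & num

[S [A [B [C id]]] & [S [A [B [C id]]] & [S [A [B [C num]]] & [S [A [B [C id]]] & [S [A [B [C num]]]]]]]]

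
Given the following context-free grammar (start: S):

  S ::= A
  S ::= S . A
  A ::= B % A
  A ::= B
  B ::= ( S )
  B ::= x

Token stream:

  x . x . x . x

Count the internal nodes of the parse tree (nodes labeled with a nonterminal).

12

[S [S [S [S [A [B x]]] . [A [B x]]] . [A [B x]]] . [A [B x]]]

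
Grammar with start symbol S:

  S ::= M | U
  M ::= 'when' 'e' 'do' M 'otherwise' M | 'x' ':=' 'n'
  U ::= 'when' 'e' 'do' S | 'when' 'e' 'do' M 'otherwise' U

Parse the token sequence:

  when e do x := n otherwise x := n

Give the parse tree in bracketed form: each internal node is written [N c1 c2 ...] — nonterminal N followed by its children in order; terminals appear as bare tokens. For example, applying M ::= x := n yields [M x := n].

S
M
when e do M otherwise M
when e do x := n otherwise M
when e do x := n otherwise x := n

[S [M when e do [M x := n] otherwise [M x := n]]]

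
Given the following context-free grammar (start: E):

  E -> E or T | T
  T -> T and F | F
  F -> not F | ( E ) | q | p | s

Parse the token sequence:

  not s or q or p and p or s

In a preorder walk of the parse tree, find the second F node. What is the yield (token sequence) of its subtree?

s

[E [E [E [E [T [F not [F s]]]] or [T [F q]]] or [T [T [F p]] and [F p]]] or [T [F s]]]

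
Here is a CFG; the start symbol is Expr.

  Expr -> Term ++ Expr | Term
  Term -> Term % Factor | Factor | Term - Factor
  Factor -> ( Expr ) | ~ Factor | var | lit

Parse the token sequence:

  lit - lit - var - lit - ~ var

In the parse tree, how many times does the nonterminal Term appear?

5

[Expr [Term [Term [Term [Term [Term [Factor lit]] - [Factor lit]] - [Factor var]] - [Factor lit]] - [Factor ~ [Factor var]]]]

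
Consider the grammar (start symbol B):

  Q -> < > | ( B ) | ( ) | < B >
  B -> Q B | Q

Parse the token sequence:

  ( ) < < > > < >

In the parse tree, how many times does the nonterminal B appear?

[B [Q ( )] [B [Q < [B [Q < >]] >] [B [Q < >]]]]

4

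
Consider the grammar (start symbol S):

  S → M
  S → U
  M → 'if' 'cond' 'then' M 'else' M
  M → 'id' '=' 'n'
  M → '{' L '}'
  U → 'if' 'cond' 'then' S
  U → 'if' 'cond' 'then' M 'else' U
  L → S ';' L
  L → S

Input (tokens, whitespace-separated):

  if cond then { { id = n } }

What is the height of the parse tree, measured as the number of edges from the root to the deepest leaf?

10

[S [U if cond then [S [M { [L [S [M { [L [S [M id = n]]] }]]] }]]]]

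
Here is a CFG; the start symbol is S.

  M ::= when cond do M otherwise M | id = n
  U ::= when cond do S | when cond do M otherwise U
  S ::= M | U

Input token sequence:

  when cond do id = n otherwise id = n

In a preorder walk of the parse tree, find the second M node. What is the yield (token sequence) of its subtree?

[S [M when cond do [M id = n] otherwise [M id = n]]]

id = n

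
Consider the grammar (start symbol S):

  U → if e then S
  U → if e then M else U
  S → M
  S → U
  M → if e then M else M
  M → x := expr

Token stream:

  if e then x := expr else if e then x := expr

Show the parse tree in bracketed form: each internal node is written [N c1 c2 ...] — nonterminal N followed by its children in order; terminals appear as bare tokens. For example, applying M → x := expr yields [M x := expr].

S
U
if e then M else U
if e then x := expr else U
if e then x := expr else if e then S
if e then x := expr else if e then M
if e then x := expr else if e then x := expr

[S [U if e then [M x := expr] else [U if e then [S [M x := expr]]]]]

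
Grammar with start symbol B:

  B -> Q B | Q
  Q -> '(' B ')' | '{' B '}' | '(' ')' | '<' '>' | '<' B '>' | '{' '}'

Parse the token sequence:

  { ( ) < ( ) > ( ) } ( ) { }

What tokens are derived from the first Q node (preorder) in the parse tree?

{ ( ) < ( ) > ( ) }

[B [Q { [B [Q ( )] [B [Q < [B [Q ( )]] >] [B [Q ( )]]]] }] [B [Q ( )] [B [Q { }]]]]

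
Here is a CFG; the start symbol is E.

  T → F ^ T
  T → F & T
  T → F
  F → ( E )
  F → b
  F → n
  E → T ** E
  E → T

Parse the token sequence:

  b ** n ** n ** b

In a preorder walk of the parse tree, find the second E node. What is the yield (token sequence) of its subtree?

n ** n ** b

[E [T [F b]] ** [E [T [F n]] ** [E [T [F n]] ** [E [T [F b]]]]]]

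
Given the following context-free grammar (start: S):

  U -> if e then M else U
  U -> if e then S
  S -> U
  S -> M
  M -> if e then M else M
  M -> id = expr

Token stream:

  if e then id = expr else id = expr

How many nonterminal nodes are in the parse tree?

4

[S [M if e then [M id = expr] else [M id = expr]]]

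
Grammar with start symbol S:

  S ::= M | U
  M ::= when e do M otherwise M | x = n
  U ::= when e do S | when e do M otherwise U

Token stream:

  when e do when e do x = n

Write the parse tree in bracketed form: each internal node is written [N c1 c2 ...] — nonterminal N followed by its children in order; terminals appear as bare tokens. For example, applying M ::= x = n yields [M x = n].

[S [U when e do [S [U when e do [S [M x = n]]]]]]

S
U
when e do S
when e do U
when e do when e do S
when e do when e do M
when e do when e do x = n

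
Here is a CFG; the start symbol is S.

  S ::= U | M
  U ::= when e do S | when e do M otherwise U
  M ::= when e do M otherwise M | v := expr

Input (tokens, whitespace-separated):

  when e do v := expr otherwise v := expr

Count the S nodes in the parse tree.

1

[S [M when e do [M v := expr] otherwise [M v := expr]]]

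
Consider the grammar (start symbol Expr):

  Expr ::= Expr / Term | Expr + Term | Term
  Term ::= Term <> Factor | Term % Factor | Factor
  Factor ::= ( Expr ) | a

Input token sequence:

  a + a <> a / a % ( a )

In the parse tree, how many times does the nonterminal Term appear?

[Expr [Expr [Expr [Term [Factor a]]] + [Term [Term [Factor a]] <> [Factor a]]] / [Term [Term [Factor a]] % [Factor ( [Expr [Term [Factor a]]] )]]]

6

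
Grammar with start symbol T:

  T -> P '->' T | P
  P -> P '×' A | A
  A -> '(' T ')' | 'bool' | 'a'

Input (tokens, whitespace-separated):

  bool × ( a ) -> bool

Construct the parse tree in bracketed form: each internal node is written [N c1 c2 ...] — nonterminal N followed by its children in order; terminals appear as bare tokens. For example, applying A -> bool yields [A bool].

T
P -> T
P × A -> T
A × A -> T
bool × A -> T
bool × ( T ) -> T
bool × ( P ) -> T
bool × ( A ) -> T
bool × ( a ) -> T
bool × ( a ) -> P
bool × ( a ) -> A
bool × ( a ) -> bool

[T [P [P [A bool]] × [A ( [T [P [A a]]] )]] -> [T [P [A bool]]]]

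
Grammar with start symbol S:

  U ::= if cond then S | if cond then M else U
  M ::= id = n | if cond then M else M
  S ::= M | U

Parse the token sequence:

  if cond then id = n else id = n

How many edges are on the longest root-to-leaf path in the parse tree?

[S [M if cond then [M id = n] else [M id = n]]]

3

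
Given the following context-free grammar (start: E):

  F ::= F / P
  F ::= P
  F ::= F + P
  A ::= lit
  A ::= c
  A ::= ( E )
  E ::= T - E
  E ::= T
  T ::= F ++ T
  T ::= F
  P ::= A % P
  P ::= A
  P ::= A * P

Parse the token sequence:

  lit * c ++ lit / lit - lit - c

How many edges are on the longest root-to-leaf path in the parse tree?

[E [T [F [P [A lit] * [P [A c]]]] ++ [T [F [F [P [A lit]]] / [P [A lit]]]]] - [E [T [F [P [A lit]]]] - [E [T [F [P [A c]]]]]]]

7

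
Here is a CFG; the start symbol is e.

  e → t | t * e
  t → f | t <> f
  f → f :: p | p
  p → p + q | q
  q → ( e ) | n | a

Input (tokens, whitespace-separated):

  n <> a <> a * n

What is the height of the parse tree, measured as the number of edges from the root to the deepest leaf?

7

[e [t [t [t [f [p [q n]]]] <> [f [p [q a]]]] <> [f [p [q a]]]] * [e [t [f [p [q n]]]]]]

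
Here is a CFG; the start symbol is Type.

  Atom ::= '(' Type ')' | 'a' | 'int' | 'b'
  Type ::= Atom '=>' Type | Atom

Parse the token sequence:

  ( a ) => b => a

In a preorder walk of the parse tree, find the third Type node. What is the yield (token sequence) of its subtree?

[Type [Atom ( [Type [Atom a]] )] => [Type [Atom b] => [Type [Atom a]]]]

b => a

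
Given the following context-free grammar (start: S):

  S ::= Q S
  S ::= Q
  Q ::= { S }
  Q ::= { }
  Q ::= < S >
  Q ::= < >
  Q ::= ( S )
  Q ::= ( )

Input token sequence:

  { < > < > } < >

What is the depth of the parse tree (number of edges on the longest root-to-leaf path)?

5

[S [Q { [S [Q < >] [S [Q < >]]] }] [S [Q < >]]]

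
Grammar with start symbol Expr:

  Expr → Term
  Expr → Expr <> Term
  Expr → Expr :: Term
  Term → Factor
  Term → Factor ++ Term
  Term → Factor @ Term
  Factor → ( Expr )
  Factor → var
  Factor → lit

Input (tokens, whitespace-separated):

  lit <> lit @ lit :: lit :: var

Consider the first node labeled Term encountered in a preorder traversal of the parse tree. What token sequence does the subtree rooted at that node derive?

[Expr [Expr [Expr [Expr [Term [Factor lit]]] <> [Term [Factor lit] @ [Term [Factor lit]]]] :: [Term [Factor lit]]] :: [Term [Factor var]]]

lit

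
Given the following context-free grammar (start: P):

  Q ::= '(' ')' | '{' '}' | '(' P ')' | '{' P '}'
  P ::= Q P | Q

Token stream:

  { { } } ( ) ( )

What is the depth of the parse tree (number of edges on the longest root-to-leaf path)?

[P [Q { [P [Q { }]] }] [P [Q ( )] [P [Q ( )]]]]

4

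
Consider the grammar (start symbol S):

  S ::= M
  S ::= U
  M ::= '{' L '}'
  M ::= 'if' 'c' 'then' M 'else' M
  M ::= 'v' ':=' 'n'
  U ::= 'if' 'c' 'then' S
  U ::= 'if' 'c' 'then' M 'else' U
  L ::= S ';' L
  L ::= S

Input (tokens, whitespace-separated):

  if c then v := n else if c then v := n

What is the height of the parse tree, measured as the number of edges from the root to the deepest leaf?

[S [U if c then [M v := n] else [U if c then [S [M v := n]]]]]

5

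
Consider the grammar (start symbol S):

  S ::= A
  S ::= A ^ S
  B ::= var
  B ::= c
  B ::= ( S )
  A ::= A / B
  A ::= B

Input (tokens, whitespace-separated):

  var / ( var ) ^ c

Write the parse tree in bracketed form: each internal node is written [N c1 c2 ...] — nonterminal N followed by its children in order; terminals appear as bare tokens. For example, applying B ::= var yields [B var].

S
A ^ S
A / B ^ S
B / B ^ S
var / B ^ S
var / ( S ) ^ S
var / ( A ) ^ S
var / ( B ) ^ S
var / ( var ) ^ S
var / ( var ) ^ A
var / ( var ) ^ B
var / ( var ) ^ c

[S [A [A [B var]] / [B ( [S [A [B var]]] )]] ^ [S [A [B c]]]]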